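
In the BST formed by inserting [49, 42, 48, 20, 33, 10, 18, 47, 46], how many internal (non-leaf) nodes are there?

Tree built from: [49, 42, 48, 20, 33, 10, 18, 47, 46]
Tree (level-order array): [49, 42, None, 20, 48, 10, 33, 47, None, None, 18, None, None, 46]
Rule: An internal node has at least one child.
Per-node child counts:
  node 49: 1 child(ren)
  node 42: 2 child(ren)
  node 20: 2 child(ren)
  node 10: 1 child(ren)
  node 18: 0 child(ren)
  node 33: 0 child(ren)
  node 48: 1 child(ren)
  node 47: 1 child(ren)
  node 46: 0 child(ren)
Matching nodes: [49, 42, 20, 10, 48, 47]
Count of internal (non-leaf) nodes: 6


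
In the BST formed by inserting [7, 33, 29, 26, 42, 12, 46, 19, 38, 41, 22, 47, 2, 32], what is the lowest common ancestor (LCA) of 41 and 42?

Tree insertion order: [7, 33, 29, 26, 42, 12, 46, 19, 38, 41, 22, 47, 2, 32]
Tree (level-order array): [7, 2, 33, None, None, 29, 42, 26, 32, 38, 46, 12, None, None, None, None, 41, None, 47, None, 19, None, None, None, None, None, 22]
In a BST, the LCA of p=41, q=42 is the first node v on the
root-to-leaf path with p <= v <= q (go left if both < v, right if both > v).
Walk from root:
  at 7: both 41 and 42 > 7, go right
  at 33: both 41 and 42 > 33, go right
  at 42: 41 <= 42 <= 42, this is the LCA
LCA = 42


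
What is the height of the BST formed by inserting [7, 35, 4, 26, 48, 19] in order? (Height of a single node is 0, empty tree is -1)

Insertion order: [7, 35, 4, 26, 48, 19]
Tree (level-order array): [7, 4, 35, None, None, 26, 48, 19]
Compute height bottom-up (empty subtree = -1):
  height(4) = 1 + max(-1, -1) = 0
  height(19) = 1 + max(-1, -1) = 0
  height(26) = 1 + max(0, -1) = 1
  height(48) = 1 + max(-1, -1) = 0
  height(35) = 1 + max(1, 0) = 2
  height(7) = 1 + max(0, 2) = 3
Height = 3


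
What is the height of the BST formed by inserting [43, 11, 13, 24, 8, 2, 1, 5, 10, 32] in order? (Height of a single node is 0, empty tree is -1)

Insertion order: [43, 11, 13, 24, 8, 2, 1, 5, 10, 32]
Tree (level-order array): [43, 11, None, 8, 13, 2, 10, None, 24, 1, 5, None, None, None, 32]
Compute height bottom-up (empty subtree = -1):
  height(1) = 1 + max(-1, -1) = 0
  height(5) = 1 + max(-1, -1) = 0
  height(2) = 1 + max(0, 0) = 1
  height(10) = 1 + max(-1, -1) = 0
  height(8) = 1 + max(1, 0) = 2
  height(32) = 1 + max(-1, -1) = 0
  height(24) = 1 + max(-1, 0) = 1
  height(13) = 1 + max(-1, 1) = 2
  height(11) = 1 + max(2, 2) = 3
  height(43) = 1 + max(3, -1) = 4
Height = 4


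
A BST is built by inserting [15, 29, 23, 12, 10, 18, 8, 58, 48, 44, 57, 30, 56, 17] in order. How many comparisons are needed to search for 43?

Search path for 43: 15 -> 29 -> 58 -> 48 -> 44 -> 30
Found: False
Comparisons: 6


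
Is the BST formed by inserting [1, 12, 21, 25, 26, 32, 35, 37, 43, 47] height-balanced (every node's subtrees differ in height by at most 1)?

Tree (level-order array): [1, None, 12, None, 21, None, 25, None, 26, None, 32, None, 35, None, 37, None, 43, None, 47]
Definition: a tree is height-balanced if, at every node, |h(left) - h(right)| <= 1 (empty subtree has height -1).
Bottom-up per-node check:
  node 47: h_left=-1, h_right=-1, diff=0 [OK], height=0
  node 43: h_left=-1, h_right=0, diff=1 [OK], height=1
  node 37: h_left=-1, h_right=1, diff=2 [FAIL (|-1-1|=2 > 1)], height=2
  node 35: h_left=-1, h_right=2, diff=3 [FAIL (|-1-2|=3 > 1)], height=3
  node 32: h_left=-1, h_right=3, diff=4 [FAIL (|-1-3|=4 > 1)], height=4
  node 26: h_left=-1, h_right=4, diff=5 [FAIL (|-1-4|=5 > 1)], height=5
  node 25: h_left=-1, h_right=5, diff=6 [FAIL (|-1-5|=6 > 1)], height=6
  node 21: h_left=-1, h_right=6, diff=7 [FAIL (|-1-6|=7 > 1)], height=7
  node 12: h_left=-1, h_right=7, diff=8 [FAIL (|-1-7|=8 > 1)], height=8
  node 1: h_left=-1, h_right=8, diff=9 [FAIL (|-1-8|=9 > 1)], height=9
Node 37 violates the condition: |-1 - 1| = 2 > 1.
Result: Not balanced


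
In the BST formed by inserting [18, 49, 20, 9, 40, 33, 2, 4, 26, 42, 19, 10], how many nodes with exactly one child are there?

Tree built from: [18, 49, 20, 9, 40, 33, 2, 4, 26, 42, 19, 10]
Tree (level-order array): [18, 9, 49, 2, 10, 20, None, None, 4, None, None, 19, 40, None, None, None, None, 33, 42, 26]
Rule: These are nodes with exactly 1 non-null child.
Per-node child counts:
  node 18: 2 child(ren)
  node 9: 2 child(ren)
  node 2: 1 child(ren)
  node 4: 0 child(ren)
  node 10: 0 child(ren)
  node 49: 1 child(ren)
  node 20: 2 child(ren)
  node 19: 0 child(ren)
  node 40: 2 child(ren)
  node 33: 1 child(ren)
  node 26: 0 child(ren)
  node 42: 0 child(ren)
Matching nodes: [2, 49, 33]
Count of nodes with exactly one child: 3


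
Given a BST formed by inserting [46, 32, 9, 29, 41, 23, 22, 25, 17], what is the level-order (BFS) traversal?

Tree insertion order: [46, 32, 9, 29, 41, 23, 22, 25, 17]
Tree (level-order array): [46, 32, None, 9, 41, None, 29, None, None, 23, None, 22, 25, 17]
BFS from the root, enqueuing left then right child of each popped node:
  queue [46] -> pop 46, enqueue [32], visited so far: [46]
  queue [32] -> pop 32, enqueue [9, 41], visited so far: [46, 32]
  queue [9, 41] -> pop 9, enqueue [29], visited so far: [46, 32, 9]
  queue [41, 29] -> pop 41, enqueue [none], visited so far: [46, 32, 9, 41]
  queue [29] -> pop 29, enqueue [23], visited so far: [46, 32, 9, 41, 29]
  queue [23] -> pop 23, enqueue [22, 25], visited so far: [46, 32, 9, 41, 29, 23]
  queue [22, 25] -> pop 22, enqueue [17], visited so far: [46, 32, 9, 41, 29, 23, 22]
  queue [25, 17] -> pop 25, enqueue [none], visited so far: [46, 32, 9, 41, 29, 23, 22, 25]
  queue [17] -> pop 17, enqueue [none], visited so far: [46, 32, 9, 41, 29, 23, 22, 25, 17]
Result: [46, 32, 9, 41, 29, 23, 22, 25, 17]


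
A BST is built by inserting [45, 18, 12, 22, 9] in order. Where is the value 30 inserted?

Starting tree (level order): [45, 18, None, 12, 22, 9]
Insertion path: 45 -> 18 -> 22
Result: insert 30 as right child of 22
Final tree (level order): [45, 18, None, 12, 22, 9, None, None, 30]


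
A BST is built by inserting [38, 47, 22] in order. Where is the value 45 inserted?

Starting tree (level order): [38, 22, 47]
Insertion path: 38 -> 47
Result: insert 45 as left child of 47
Final tree (level order): [38, 22, 47, None, None, 45]


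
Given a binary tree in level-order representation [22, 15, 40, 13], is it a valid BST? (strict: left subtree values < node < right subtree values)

Level-order array: [22, 15, 40, 13]
Validate using subtree bounds (lo, hi): at each node, require lo < value < hi,
then recurse left with hi=value and right with lo=value.
Preorder trace (stopping at first violation):
  at node 22 with bounds (-inf, +inf): OK
  at node 15 with bounds (-inf, 22): OK
  at node 13 with bounds (-inf, 15): OK
  at node 40 with bounds (22, +inf): OK
No violation found at any node.
Result: Valid BST


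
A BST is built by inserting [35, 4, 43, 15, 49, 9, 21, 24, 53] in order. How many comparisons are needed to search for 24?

Search path for 24: 35 -> 4 -> 15 -> 21 -> 24
Found: True
Comparisons: 5


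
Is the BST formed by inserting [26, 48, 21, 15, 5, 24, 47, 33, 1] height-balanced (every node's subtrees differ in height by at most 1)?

Tree (level-order array): [26, 21, 48, 15, 24, 47, None, 5, None, None, None, 33, None, 1]
Definition: a tree is height-balanced if, at every node, |h(left) - h(right)| <= 1 (empty subtree has height -1).
Bottom-up per-node check:
  node 1: h_left=-1, h_right=-1, diff=0 [OK], height=0
  node 5: h_left=0, h_right=-1, diff=1 [OK], height=1
  node 15: h_left=1, h_right=-1, diff=2 [FAIL (|1--1|=2 > 1)], height=2
  node 24: h_left=-1, h_right=-1, diff=0 [OK], height=0
  node 21: h_left=2, h_right=0, diff=2 [FAIL (|2-0|=2 > 1)], height=3
  node 33: h_left=-1, h_right=-1, diff=0 [OK], height=0
  node 47: h_left=0, h_right=-1, diff=1 [OK], height=1
  node 48: h_left=1, h_right=-1, diff=2 [FAIL (|1--1|=2 > 1)], height=2
  node 26: h_left=3, h_right=2, diff=1 [OK], height=4
Node 15 violates the condition: |1 - -1| = 2 > 1.
Result: Not balanced


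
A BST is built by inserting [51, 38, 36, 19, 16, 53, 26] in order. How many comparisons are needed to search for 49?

Search path for 49: 51 -> 38
Found: False
Comparisons: 2


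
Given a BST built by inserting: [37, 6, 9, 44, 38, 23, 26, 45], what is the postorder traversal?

Tree insertion order: [37, 6, 9, 44, 38, 23, 26, 45]
Tree (level-order array): [37, 6, 44, None, 9, 38, 45, None, 23, None, None, None, None, None, 26]
Postorder traversal: [26, 23, 9, 6, 38, 45, 44, 37]


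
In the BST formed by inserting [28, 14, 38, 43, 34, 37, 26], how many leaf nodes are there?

Tree built from: [28, 14, 38, 43, 34, 37, 26]
Tree (level-order array): [28, 14, 38, None, 26, 34, 43, None, None, None, 37]
Rule: A leaf has 0 children.
Per-node child counts:
  node 28: 2 child(ren)
  node 14: 1 child(ren)
  node 26: 0 child(ren)
  node 38: 2 child(ren)
  node 34: 1 child(ren)
  node 37: 0 child(ren)
  node 43: 0 child(ren)
Matching nodes: [26, 37, 43]
Count of leaf nodes: 3


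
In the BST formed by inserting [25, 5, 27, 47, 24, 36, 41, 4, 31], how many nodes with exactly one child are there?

Tree built from: [25, 5, 27, 47, 24, 36, 41, 4, 31]
Tree (level-order array): [25, 5, 27, 4, 24, None, 47, None, None, None, None, 36, None, 31, 41]
Rule: These are nodes with exactly 1 non-null child.
Per-node child counts:
  node 25: 2 child(ren)
  node 5: 2 child(ren)
  node 4: 0 child(ren)
  node 24: 0 child(ren)
  node 27: 1 child(ren)
  node 47: 1 child(ren)
  node 36: 2 child(ren)
  node 31: 0 child(ren)
  node 41: 0 child(ren)
Matching nodes: [27, 47]
Count of nodes with exactly one child: 2


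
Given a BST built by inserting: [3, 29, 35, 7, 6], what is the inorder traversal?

Tree insertion order: [3, 29, 35, 7, 6]
Tree (level-order array): [3, None, 29, 7, 35, 6]
Inorder traversal: [3, 6, 7, 29, 35]


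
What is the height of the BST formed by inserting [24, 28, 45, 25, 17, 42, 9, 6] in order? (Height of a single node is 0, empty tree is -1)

Insertion order: [24, 28, 45, 25, 17, 42, 9, 6]
Tree (level-order array): [24, 17, 28, 9, None, 25, 45, 6, None, None, None, 42]
Compute height bottom-up (empty subtree = -1):
  height(6) = 1 + max(-1, -1) = 0
  height(9) = 1 + max(0, -1) = 1
  height(17) = 1 + max(1, -1) = 2
  height(25) = 1 + max(-1, -1) = 0
  height(42) = 1 + max(-1, -1) = 0
  height(45) = 1 + max(0, -1) = 1
  height(28) = 1 + max(0, 1) = 2
  height(24) = 1 + max(2, 2) = 3
Height = 3


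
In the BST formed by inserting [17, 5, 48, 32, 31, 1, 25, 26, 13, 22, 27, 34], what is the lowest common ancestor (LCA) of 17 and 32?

Tree insertion order: [17, 5, 48, 32, 31, 1, 25, 26, 13, 22, 27, 34]
Tree (level-order array): [17, 5, 48, 1, 13, 32, None, None, None, None, None, 31, 34, 25, None, None, None, 22, 26, None, None, None, 27]
In a BST, the LCA of p=17, q=32 is the first node v on the
root-to-leaf path with p <= v <= q (go left if both < v, right if both > v).
Walk from root:
  at 17: 17 <= 17 <= 32, this is the LCA
LCA = 17


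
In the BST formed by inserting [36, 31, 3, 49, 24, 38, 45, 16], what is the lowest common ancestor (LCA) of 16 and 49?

Tree insertion order: [36, 31, 3, 49, 24, 38, 45, 16]
Tree (level-order array): [36, 31, 49, 3, None, 38, None, None, 24, None, 45, 16]
In a BST, the LCA of p=16, q=49 is the first node v on the
root-to-leaf path with p <= v <= q (go left if both < v, right if both > v).
Walk from root:
  at 36: 16 <= 36 <= 49, this is the LCA
LCA = 36


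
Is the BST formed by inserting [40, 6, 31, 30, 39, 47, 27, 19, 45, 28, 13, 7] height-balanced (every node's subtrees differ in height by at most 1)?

Tree (level-order array): [40, 6, 47, None, 31, 45, None, 30, 39, None, None, 27, None, None, None, 19, 28, 13, None, None, None, 7]
Definition: a tree is height-balanced if, at every node, |h(left) - h(right)| <= 1 (empty subtree has height -1).
Bottom-up per-node check:
  node 7: h_left=-1, h_right=-1, diff=0 [OK], height=0
  node 13: h_left=0, h_right=-1, diff=1 [OK], height=1
  node 19: h_left=1, h_right=-1, diff=2 [FAIL (|1--1|=2 > 1)], height=2
  node 28: h_left=-1, h_right=-1, diff=0 [OK], height=0
  node 27: h_left=2, h_right=0, diff=2 [FAIL (|2-0|=2 > 1)], height=3
  node 30: h_left=3, h_right=-1, diff=4 [FAIL (|3--1|=4 > 1)], height=4
  node 39: h_left=-1, h_right=-1, diff=0 [OK], height=0
  node 31: h_left=4, h_right=0, diff=4 [FAIL (|4-0|=4 > 1)], height=5
  node 6: h_left=-1, h_right=5, diff=6 [FAIL (|-1-5|=6 > 1)], height=6
  node 45: h_left=-1, h_right=-1, diff=0 [OK], height=0
  node 47: h_left=0, h_right=-1, diff=1 [OK], height=1
  node 40: h_left=6, h_right=1, diff=5 [FAIL (|6-1|=5 > 1)], height=7
Node 19 violates the condition: |1 - -1| = 2 > 1.
Result: Not balanced


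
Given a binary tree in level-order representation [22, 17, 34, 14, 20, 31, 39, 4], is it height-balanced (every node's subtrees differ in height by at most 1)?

Tree (level-order array): [22, 17, 34, 14, 20, 31, 39, 4]
Definition: a tree is height-balanced if, at every node, |h(left) - h(right)| <= 1 (empty subtree has height -1).
Bottom-up per-node check:
  node 4: h_left=-1, h_right=-1, diff=0 [OK], height=0
  node 14: h_left=0, h_right=-1, diff=1 [OK], height=1
  node 20: h_left=-1, h_right=-1, diff=0 [OK], height=0
  node 17: h_left=1, h_right=0, diff=1 [OK], height=2
  node 31: h_left=-1, h_right=-1, diff=0 [OK], height=0
  node 39: h_left=-1, h_right=-1, diff=0 [OK], height=0
  node 34: h_left=0, h_right=0, diff=0 [OK], height=1
  node 22: h_left=2, h_right=1, diff=1 [OK], height=3
All nodes satisfy the balance condition.
Result: Balanced


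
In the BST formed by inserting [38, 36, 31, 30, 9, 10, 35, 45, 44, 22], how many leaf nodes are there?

Tree built from: [38, 36, 31, 30, 9, 10, 35, 45, 44, 22]
Tree (level-order array): [38, 36, 45, 31, None, 44, None, 30, 35, None, None, 9, None, None, None, None, 10, None, 22]
Rule: A leaf has 0 children.
Per-node child counts:
  node 38: 2 child(ren)
  node 36: 1 child(ren)
  node 31: 2 child(ren)
  node 30: 1 child(ren)
  node 9: 1 child(ren)
  node 10: 1 child(ren)
  node 22: 0 child(ren)
  node 35: 0 child(ren)
  node 45: 1 child(ren)
  node 44: 0 child(ren)
Matching nodes: [22, 35, 44]
Count of leaf nodes: 3


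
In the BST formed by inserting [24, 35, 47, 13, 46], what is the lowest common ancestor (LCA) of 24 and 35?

Tree insertion order: [24, 35, 47, 13, 46]
Tree (level-order array): [24, 13, 35, None, None, None, 47, 46]
In a BST, the LCA of p=24, q=35 is the first node v on the
root-to-leaf path with p <= v <= q (go left if both < v, right if both > v).
Walk from root:
  at 24: 24 <= 24 <= 35, this is the LCA
LCA = 24


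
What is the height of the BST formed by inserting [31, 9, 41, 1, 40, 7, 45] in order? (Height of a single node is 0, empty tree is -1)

Insertion order: [31, 9, 41, 1, 40, 7, 45]
Tree (level-order array): [31, 9, 41, 1, None, 40, 45, None, 7]
Compute height bottom-up (empty subtree = -1):
  height(7) = 1 + max(-1, -1) = 0
  height(1) = 1 + max(-1, 0) = 1
  height(9) = 1 + max(1, -1) = 2
  height(40) = 1 + max(-1, -1) = 0
  height(45) = 1 + max(-1, -1) = 0
  height(41) = 1 + max(0, 0) = 1
  height(31) = 1 + max(2, 1) = 3
Height = 3


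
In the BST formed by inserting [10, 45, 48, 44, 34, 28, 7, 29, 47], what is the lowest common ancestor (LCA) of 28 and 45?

Tree insertion order: [10, 45, 48, 44, 34, 28, 7, 29, 47]
Tree (level-order array): [10, 7, 45, None, None, 44, 48, 34, None, 47, None, 28, None, None, None, None, 29]
In a BST, the LCA of p=28, q=45 is the first node v on the
root-to-leaf path with p <= v <= q (go left if both < v, right if both > v).
Walk from root:
  at 10: both 28 and 45 > 10, go right
  at 45: 28 <= 45 <= 45, this is the LCA
LCA = 45


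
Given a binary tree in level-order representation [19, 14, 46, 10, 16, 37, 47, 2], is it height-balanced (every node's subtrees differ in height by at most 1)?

Tree (level-order array): [19, 14, 46, 10, 16, 37, 47, 2]
Definition: a tree is height-balanced if, at every node, |h(left) - h(right)| <= 1 (empty subtree has height -1).
Bottom-up per-node check:
  node 2: h_left=-1, h_right=-1, diff=0 [OK], height=0
  node 10: h_left=0, h_right=-1, diff=1 [OK], height=1
  node 16: h_left=-1, h_right=-1, diff=0 [OK], height=0
  node 14: h_left=1, h_right=0, diff=1 [OK], height=2
  node 37: h_left=-1, h_right=-1, diff=0 [OK], height=0
  node 47: h_left=-1, h_right=-1, diff=0 [OK], height=0
  node 46: h_left=0, h_right=0, diff=0 [OK], height=1
  node 19: h_left=2, h_right=1, diff=1 [OK], height=3
All nodes satisfy the balance condition.
Result: Balanced


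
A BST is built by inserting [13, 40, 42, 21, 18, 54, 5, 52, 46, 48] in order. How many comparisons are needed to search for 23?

Search path for 23: 13 -> 40 -> 21
Found: False
Comparisons: 3


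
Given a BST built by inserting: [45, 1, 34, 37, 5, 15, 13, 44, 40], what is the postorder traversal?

Tree insertion order: [45, 1, 34, 37, 5, 15, 13, 44, 40]
Tree (level-order array): [45, 1, None, None, 34, 5, 37, None, 15, None, 44, 13, None, 40]
Postorder traversal: [13, 15, 5, 40, 44, 37, 34, 1, 45]


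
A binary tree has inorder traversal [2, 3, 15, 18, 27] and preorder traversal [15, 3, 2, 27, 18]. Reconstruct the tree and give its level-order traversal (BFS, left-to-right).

Inorder:  [2, 3, 15, 18, 27]
Preorder: [15, 3, 2, 27, 18]
Algorithm: preorder visits root first, so consume preorder in order;
for each root, split the current inorder slice at that value into
left-subtree inorder and right-subtree inorder, then recurse.
Recursive splits:
  root=15; inorder splits into left=[2, 3], right=[18, 27]
  root=3; inorder splits into left=[2], right=[]
  root=2; inorder splits into left=[], right=[]
  root=27; inorder splits into left=[18], right=[]
  root=18; inorder splits into left=[], right=[]
Reconstructed level-order: [15, 3, 27, 2, 18]


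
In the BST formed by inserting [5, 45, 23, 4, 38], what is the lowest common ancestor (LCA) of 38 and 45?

Tree insertion order: [5, 45, 23, 4, 38]
Tree (level-order array): [5, 4, 45, None, None, 23, None, None, 38]
In a BST, the LCA of p=38, q=45 is the first node v on the
root-to-leaf path with p <= v <= q (go left if both < v, right if both > v).
Walk from root:
  at 5: both 38 and 45 > 5, go right
  at 45: 38 <= 45 <= 45, this is the LCA
LCA = 45


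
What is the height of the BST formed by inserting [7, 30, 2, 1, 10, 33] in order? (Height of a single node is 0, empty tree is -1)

Insertion order: [7, 30, 2, 1, 10, 33]
Tree (level-order array): [7, 2, 30, 1, None, 10, 33]
Compute height bottom-up (empty subtree = -1):
  height(1) = 1 + max(-1, -1) = 0
  height(2) = 1 + max(0, -1) = 1
  height(10) = 1 + max(-1, -1) = 0
  height(33) = 1 + max(-1, -1) = 0
  height(30) = 1 + max(0, 0) = 1
  height(7) = 1 + max(1, 1) = 2
Height = 2


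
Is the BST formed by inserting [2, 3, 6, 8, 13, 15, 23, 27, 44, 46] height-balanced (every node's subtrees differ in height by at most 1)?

Tree (level-order array): [2, None, 3, None, 6, None, 8, None, 13, None, 15, None, 23, None, 27, None, 44, None, 46]
Definition: a tree is height-balanced if, at every node, |h(left) - h(right)| <= 1 (empty subtree has height -1).
Bottom-up per-node check:
  node 46: h_left=-1, h_right=-1, diff=0 [OK], height=0
  node 44: h_left=-1, h_right=0, diff=1 [OK], height=1
  node 27: h_left=-1, h_right=1, diff=2 [FAIL (|-1-1|=2 > 1)], height=2
  node 23: h_left=-1, h_right=2, diff=3 [FAIL (|-1-2|=3 > 1)], height=3
  node 15: h_left=-1, h_right=3, diff=4 [FAIL (|-1-3|=4 > 1)], height=4
  node 13: h_left=-1, h_right=4, diff=5 [FAIL (|-1-4|=5 > 1)], height=5
  node 8: h_left=-1, h_right=5, diff=6 [FAIL (|-1-5|=6 > 1)], height=6
  node 6: h_left=-1, h_right=6, diff=7 [FAIL (|-1-6|=7 > 1)], height=7
  node 3: h_left=-1, h_right=7, diff=8 [FAIL (|-1-7|=8 > 1)], height=8
  node 2: h_left=-1, h_right=8, diff=9 [FAIL (|-1-8|=9 > 1)], height=9
Node 27 violates the condition: |-1 - 1| = 2 > 1.
Result: Not balanced


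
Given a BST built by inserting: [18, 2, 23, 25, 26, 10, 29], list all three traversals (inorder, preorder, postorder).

Tree insertion order: [18, 2, 23, 25, 26, 10, 29]
Tree (level-order array): [18, 2, 23, None, 10, None, 25, None, None, None, 26, None, 29]
Inorder (L, root, R): [2, 10, 18, 23, 25, 26, 29]
Preorder (root, L, R): [18, 2, 10, 23, 25, 26, 29]
Postorder (L, R, root): [10, 2, 29, 26, 25, 23, 18]


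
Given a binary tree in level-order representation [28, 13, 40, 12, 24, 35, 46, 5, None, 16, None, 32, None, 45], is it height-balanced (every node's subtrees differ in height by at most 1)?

Tree (level-order array): [28, 13, 40, 12, 24, 35, 46, 5, None, 16, None, 32, None, 45]
Definition: a tree is height-balanced if, at every node, |h(left) - h(right)| <= 1 (empty subtree has height -1).
Bottom-up per-node check:
  node 5: h_left=-1, h_right=-1, diff=0 [OK], height=0
  node 12: h_left=0, h_right=-1, diff=1 [OK], height=1
  node 16: h_left=-1, h_right=-1, diff=0 [OK], height=0
  node 24: h_left=0, h_right=-1, diff=1 [OK], height=1
  node 13: h_left=1, h_right=1, diff=0 [OK], height=2
  node 32: h_left=-1, h_right=-1, diff=0 [OK], height=0
  node 35: h_left=0, h_right=-1, diff=1 [OK], height=1
  node 45: h_left=-1, h_right=-1, diff=0 [OK], height=0
  node 46: h_left=0, h_right=-1, diff=1 [OK], height=1
  node 40: h_left=1, h_right=1, diff=0 [OK], height=2
  node 28: h_left=2, h_right=2, diff=0 [OK], height=3
All nodes satisfy the balance condition.
Result: Balanced


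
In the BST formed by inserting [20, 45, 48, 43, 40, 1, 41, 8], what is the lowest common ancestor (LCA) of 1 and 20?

Tree insertion order: [20, 45, 48, 43, 40, 1, 41, 8]
Tree (level-order array): [20, 1, 45, None, 8, 43, 48, None, None, 40, None, None, None, None, 41]
In a BST, the LCA of p=1, q=20 is the first node v on the
root-to-leaf path with p <= v <= q (go left if both < v, right if both > v).
Walk from root:
  at 20: 1 <= 20 <= 20, this is the LCA
LCA = 20


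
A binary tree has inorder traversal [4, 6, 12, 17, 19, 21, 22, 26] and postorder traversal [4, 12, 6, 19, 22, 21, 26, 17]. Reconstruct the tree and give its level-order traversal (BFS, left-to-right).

Inorder:   [4, 6, 12, 17, 19, 21, 22, 26]
Postorder: [4, 12, 6, 19, 22, 21, 26, 17]
Algorithm: postorder visits root last, so walk postorder right-to-left;
each value is the root of the current inorder slice — split it at that
value, recurse on the right subtree first, then the left.
Recursive splits:
  root=17; inorder splits into left=[4, 6, 12], right=[19, 21, 22, 26]
  root=26; inorder splits into left=[19, 21, 22], right=[]
  root=21; inorder splits into left=[19], right=[22]
  root=22; inorder splits into left=[], right=[]
  root=19; inorder splits into left=[], right=[]
  root=6; inorder splits into left=[4], right=[12]
  root=12; inorder splits into left=[], right=[]
  root=4; inorder splits into left=[], right=[]
Reconstructed level-order: [17, 6, 26, 4, 12, 21, 19, 22]


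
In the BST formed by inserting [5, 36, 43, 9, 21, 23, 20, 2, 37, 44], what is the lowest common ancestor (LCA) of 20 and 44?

Tree insertion order: [5, 36, 43, 9, 21, 23, 20, 2, 37, 44]
Tree (level-order array): [5, 2, 36, None, None, 9, 43, None, 21, 37, 44, 20, 23]
In a BST, the LCA of p=20, q=44 is the first node v on the
root-to-leaf path with p <= v <= q (go left if both < v, right if both > v).
Walk from root:
  at 5: both 20 and 44 > 5, go right
  at 36: 20 <= 36 <= 44, this is the LCA
LCA = 36


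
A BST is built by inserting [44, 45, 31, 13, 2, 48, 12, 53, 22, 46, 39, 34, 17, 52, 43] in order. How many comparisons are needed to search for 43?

Search path for 43: 44 -> 31 -> 39 -> 43
Found: True
Comparisons: 4


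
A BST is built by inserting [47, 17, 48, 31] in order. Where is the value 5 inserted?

Starting tree (level order): [47, 17, 48, None, 31]
Insertion path: 47 -> 17
Result: insert 5 as left child of 17
Final tree (level order): [47, 17, 48, 5, 31]


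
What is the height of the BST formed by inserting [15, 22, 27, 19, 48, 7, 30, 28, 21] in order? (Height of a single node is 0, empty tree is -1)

Insertion order: [15, 22, 27, 19, 48, 7, 30, 28, 21]
Tree (level-order array): [15, 7, 22, None, None, 19, 27, None, 21, None, 48, None, None, 30, None, 28]
Compute height bottom-up (empty subtree = -1):
  height(7) = 1 + max(-1, -1) = 0
  height(21) = 1 + max(-1, -1) = 0
  height(19) = 1 + max(-1, 0) = 1
  height(28) = 1 + max(-1, -1) = 0
  height(30) = 1 + max(0, -1) = 1
  height(48) = 1 + max(1, -1) = 2
  height(27) = 1 + max(-1, 2) = 3
  height(22) = 1 + max(1, 3) = 4
  height(15) = 1 + max(0, 4) = 5
Height = 5


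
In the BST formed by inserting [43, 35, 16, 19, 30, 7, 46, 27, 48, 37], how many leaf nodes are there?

Tree built from: [43, 35, 16, 19, 30, 7, 46, 27, 48, 37]
Tree (level-order array): [43, 35, 46, 16, 37, None, 48, 7, 19, None, None, None, None, None, None, None, 30, 27]
Rule: A leaf has 0 children.
Per-node child counts:
  node 43: 2 child(ren)
  node 35: 2 child(ren)
  node 16: 2 child(ren)
  node 7: 0 child(ren)
  node 19: 1 child(ren)
  node 30: 1 child(ren)
  node 27: 0 child(ren)
  node 37: 0 child(ren)
  node 46: 1 child(ren)
  node 48: 0 child(ren)
Matching nodes: [7, 27, 37, 48]
Count of leaf nodes: 4


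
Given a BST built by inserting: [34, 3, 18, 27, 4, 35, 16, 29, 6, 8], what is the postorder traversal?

Tree insertion order: [34, 3, 18, 27, 4, 35, 16, 29, 6, 8]
Tree (level-order array): [34, 3, 35, None, 18, None, None, 4, 27, None, 16, None, 29, 6, None, None, None, None, 8]
Postorder traversal: [8, 6, 16, 4, 29, 27, 18, 3, 35, 34]


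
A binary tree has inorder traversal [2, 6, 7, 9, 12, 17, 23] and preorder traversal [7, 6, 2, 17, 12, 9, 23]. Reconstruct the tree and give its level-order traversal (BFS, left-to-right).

Inorder:  [2, 6, 7, 9, 12, 17, 23]
Preorder: [7, 6, 2, 17, 12, 9, 23]
Algorithm: preorder visits root first, so consume preorder in order;
for each root, split the current inorder slice at that value into
left-subtree inorder and right-subtree inorder, then recurse.
Recursive splits:
  root=7; inorder splits into left=[2, 6], right=[9, 12, 17, 23]
  root=6; inorder splits into left=[2], right=[]
  root=2; inorder splits into left=[], right=[]
  root=17; inorder splits into left=[9, 12], right=[23]
  root=12; inorder splits into left=[9], right=[]
  root=9; inorder splits into left=[], right=[]
  root=23; inorder splits into left=[], right=[]
Reconstructed level-order: [7, 6, 17, 2, 12, 23, 9]


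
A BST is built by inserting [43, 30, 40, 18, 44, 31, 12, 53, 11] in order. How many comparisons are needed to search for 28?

Search path for 28: 43 -> 30 -> 18
Found: False
Comparisons: 3


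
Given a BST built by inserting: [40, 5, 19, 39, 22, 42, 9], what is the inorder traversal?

Tree insertion order: [40, 5, 19, 39, 22, 42, 9]
Tree (level-order array): [40, 5, 42, None, 19, None, None, 9, 39, None, None, 22]
Inorder traversal: [5, 9, 19, 22, 39, 40, 42]


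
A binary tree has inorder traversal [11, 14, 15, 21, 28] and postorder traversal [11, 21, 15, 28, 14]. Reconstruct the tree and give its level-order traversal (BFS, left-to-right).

Inorder:   [11, 14, 15, 21, 28]
Postorder: [11, 21, 15, 28, 14]
Algorithm: postorder visits root last, so walk postorder right-to-left;
each value is the root of the current inorder slice — split it at that
value, recurse on the right subtree first, then the left.
Recursive splits:
  root=14; inorder splits into left=[11], right=[15, 21, 28]
  root=28; inorder splits into left=[15, 21], right=[]
  root=15; inorder splits into left=[], right=[21]
  root=21; inorder splits into left=[], right=[]
  root=11; inorder splits into left=[], right=[]
Reconstructed level-order: [14, 11, 28, 15, 21]


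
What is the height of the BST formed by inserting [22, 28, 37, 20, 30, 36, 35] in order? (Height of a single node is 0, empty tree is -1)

Insertion order: [22, 28, 37, 20, 30, 36, 35]
Tree (level-order array): [22, 20, 28, None, None, None, 37, 30, None, None, 36, 35]
Compute height bottom-up (empty subtree = -1):
  height(20) = 1 + max(-1, -1) = 0
  height(35) = 1 + max(-1, -1) = 0
  height(36) = 1 + max(0, -1) = 1
  height(30) = 1 + max(-1, 1) = 2
  height(37) = 1 + max(2, -1) = 3
  height(28) = 1 + max(-1, 3) = 4
  height(22) = 1 + max(0, 4) = 5
Height = 5


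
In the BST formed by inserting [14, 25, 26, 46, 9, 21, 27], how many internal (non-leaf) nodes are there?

Tree built from: [14, 25, 26, 46, 9, 21, 27]
Tree (level-order array): [14, 9, 25, None, None, 21, 26, None, None, None, 46, 27]
Rule: An internal node has at least one child.
Per-node child counts:
  node 14: 2 child(ren)
  node 9: 0 child(ren)
  node 25: 2 child(ren)
  node 21: 0 child(ren)
  node 26: 1 child(ren)
  node 46: 1 child(ren)
  node 27: 0 child(ren)
Matching nodes: [14, 25, 26, 46]
Count of internal (non-leaf) nodes: 4


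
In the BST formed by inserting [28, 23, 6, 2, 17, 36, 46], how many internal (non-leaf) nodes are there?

Tree built from: [28, 23, 6, 2, 17, 36, 46]
Tree (level-order array): [28, 23, 36, 6, None, None, 46, 2, 17]
Rule: An internal node has at least one child.
Per-node child counts:
  node 28: 2 child(ren)
  node 23: 1 child(ren)
  node 6: 2 child(ren)
  node 2: 0 child(ren)
  node 17: 0 child(ren)
  node 36: 1 child(ren)
  node 46: 0 child(ren)
Matching nodes: [28, 23, 6, 36]
Count of internal (non-leaf) nodes: 4


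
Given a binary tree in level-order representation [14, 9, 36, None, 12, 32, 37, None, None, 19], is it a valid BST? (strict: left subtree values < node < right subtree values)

Level-order array: [14, 9, 36, None, 12, 32, 37, None, None, 19]
Validate using subtree bounds (lo, hi): at each node, require lo < value < hi,
then recurse left with hi=value and right with lo=value.
Preorder trace (stopping at first violation):
  at node 14 with bounds (-inf, +inf): OK
  at node 9 with bounds (-inf, 14): OK
  at node 12 with bounds (9, 14): OK
  at node 36 with bounds (14, +inf): OK
  at node 32 with bounds (14, 36): OK
  at node 19 with bounds (14, 32): OK
  at node 37 with bounds (36, +inf): OK
No violation found at any node.
Result: Valid BST


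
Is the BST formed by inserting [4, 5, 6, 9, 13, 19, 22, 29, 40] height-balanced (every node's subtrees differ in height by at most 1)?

Tree (level-order array): [4, None, 5, None, 6, None, 9, None, 13, None, 19, None, 22, None, 29, None, 40]
Definition: a tree is height-balanced if, at every node, |h(left) - h(right)| <= 1 (empty subtree has height -1).
Bottom-up per-node check:
  node 40: h_left=-1, h_right=-1, diff=0 [OK], height=0
  node 29: h_left=-1, h_right=0, diff=1 [OK], height=1
  node 22: h_left=-1, h_right=1, diff=2 [FAIL (|-1-1|=2 > 1)], height=2
  node 19: h_left=-1, h_right=2, diff=3 [FAIL (|-1-2|=3 > 1)], height=3
  node 13: h_left=-1, h_right=3, diff=4 [FAIL (|-1-3|=4 > 1)], height=4
  node 9: h_left=-1, h_right=4, diff=5 [FAIL (|-1-4|=5 > 1)], height=5
  node 6: h_left=-1, h_right=5, diff=6 [FAIL (|-1-5|=6 > 1)], height=6
  node 5: h_left=-1, h_right=6, diff=7 [FAIL (|-1-6|=7 > 1)], height=7
  node 4: h_left=-1, h_right=7, diff=8 [FAIL (|-1-7|=8 > 1)], height=8
Node 22 violates the condition: |-1 - 1| = 2 > 1.
Result: Not balanced


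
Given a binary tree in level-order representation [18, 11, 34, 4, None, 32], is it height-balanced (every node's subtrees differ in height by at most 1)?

Tree (level-order array): [18, 11, 34, 4, None, 32]
Definition: a tree is height-balanced if, at every node, |h(left) - h(right)| <= 1 (empty subtree has height -1).
Bottom-up per-node check:
  node 4: h_left=-1, h_right=-1, diff=0 [OK], height=0
  node 11: h_left=0, h_right=-1, diff=1 [OK], height=1
  node 32: h_left=-1, h_right=-1, diff=0 [OK], height=0
  node 34: h_left=0, h_right=-1, diff=1 [OK], height=1
  node 18: h_left=1, h_right=1, diff=0 [OK], height=2
All nodes satisfy the balance condition.
Result: Balanced


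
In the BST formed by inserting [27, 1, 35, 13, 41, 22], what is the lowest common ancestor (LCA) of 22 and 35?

Tree insertion order: [27, 1, 35, 13, 41, 22]
Tree (level-order array): [27, 1, 35, None, 13, None, 41, None, 22]
In a BST, the LCA of p=22, q=35 is the first node v on the
root-to-leaf path with p <= v <= q (go left if both < v, right if both > v).
Walk from root:
  at 27: 22 <= 27 <= 35, this is the LCA
LCA = 27


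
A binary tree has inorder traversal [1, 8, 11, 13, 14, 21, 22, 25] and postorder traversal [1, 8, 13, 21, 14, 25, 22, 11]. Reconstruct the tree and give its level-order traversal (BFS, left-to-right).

Inorder:   [1, 8, 11, 13, 14, 21, 22, 25]
Postorder: [1, 8, 13, 21, 14, 25, 22, 11]
Algorithm: postorder visits root last, so walk postorder right-to-left;
each value is the root of the current inorder slice — split it at that
value, recurse on the right subtree first, then the left.
Recursive splits:
  root=11; inorder splits into left=[1, 8], right=[13, 14, 21, 22, 25]
  root=22; inorder splits into left=[13, 14, 21], right=[25]
  root=25; inorder splits into left=[], right=[]
  root=14; inorder splits into left=[13], right=[21]
  root=21; inorder splits into left=[], right=[]
  root=13; inorder splits into left=[], right=[]
  root=8; inorder splits into left=[1], right=[]
  root=1; inorder splits into left=[], right=[]
Reconstructed level-order: [11, 8, 22, 1, 14, 25, 13, 21]


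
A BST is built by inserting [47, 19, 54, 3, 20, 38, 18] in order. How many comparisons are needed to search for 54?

Search path for 54: 47 -> 54
Found: True
Comparisons: 2


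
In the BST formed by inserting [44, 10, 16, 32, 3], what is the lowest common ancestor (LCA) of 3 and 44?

Tree insertion order: [44, 10, 16, 32, 3]
Tree (level-order array): [44, 10, None, 3, 16, None, None, None, 32]
In a BST, the LCA of p=3, q=44 is the first node v on the
root-to-leaf path with p <= v <= q (go left if both < v, right if both > v).
Walk from root:
  at 44: 3 <= 44 <= 44, this is the LCA
LCA = 44


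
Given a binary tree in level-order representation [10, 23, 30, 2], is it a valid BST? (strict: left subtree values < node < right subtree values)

Level-order array: [10, 23, 30, 2]
Validate using subtree bounds (lo, hi): at each node, require lo < value < hi,
then recurse left with hi=value and right with lo=value.
Preorder trace (stopping at first violation):
  at node 10 with bounds (-inf, +inf): OK
  at node 23 with bounds (-inf, 10): VIOLATION
Node 23 violates its bound: not (-inf < 23 < 10).
Result: Not a valid BST


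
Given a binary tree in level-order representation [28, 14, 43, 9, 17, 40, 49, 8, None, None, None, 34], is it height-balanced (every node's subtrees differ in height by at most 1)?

Tree (level-order array): [28, 14, 43, 9, 17, 40, 49, 8, None, None, None, 34]
Definition: a tree is height-balanced if, at every node, |h(left) - h(right)| <= 1 (empty subtree has height -1).
Bottom-up per-node check:
  node 8: h_left=-1, h_right=-1, diff=0 [OK], height=0
  node 9: h_left=0, h_right=-1, diff=1 [OK], height=1
  node 17: h_left=-1, h_right=-1, diff=0 [OK], height=0
  node 14: h_left=1, h_right=0, diff=1 [OK], height=2
  node 34: h_left=-1, h_right=-1, diff=0 [OK], height=0
  node 40: h_left=0, h_right=-1, diff=1 [OK], height=1
  node 49: h_left=-1, h_right=-1, diff=0 [OK], height=0
  node 43: h_left=1, h_right=0, diff=1 [OK], height=2
  node 28: h_left=2, h_right=2, diff=0 [OK], height=3
All nodes satisfy the balance condition.
Result: Balanced


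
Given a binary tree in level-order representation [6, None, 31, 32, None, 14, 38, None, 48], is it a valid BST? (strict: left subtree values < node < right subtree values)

Level-order array: [6, None, 31, 32, None, 14, 38, None, 48]
Validate using subtree bounds (lo, hi): at each node, require lo < value < hi,
then recurse left with hi=value and right with lo=value.
Preorder trace (stopping at first violation):
  at node 6 with bounds (-inf, +inf): OK
  at node 31 with bounds (6, +inf): OK
  at node 32 with bounds (6, 31): VIOLATION
Node 32 violates its bound: not (6 < 32 < 31).
Result: Not a valid BST


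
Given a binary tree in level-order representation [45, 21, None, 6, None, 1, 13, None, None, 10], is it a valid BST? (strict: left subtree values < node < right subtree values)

Level-order array: [45, 21, None, 6, None, 1, 13, None, None, 10]
Validate using subtree bounds (lo, hi): at each node, require lo < value < hi,
then recurse left with hi=value and right with lo=value.
Preorder trace (stopping at first violation):
  at node 45 with bounds (-inf, +inf): OK
  at node 21 with bounds (-inf, 45): OK
  at node 6 with bounds (-inf, 21): OK
  at node 1 with bounds (-inf, 6): OK
  at node 13 with bounds (6, 21): OK
  at node 10 with bounds (6, 13): OK
No violation found at any node.
Result: Valid BST


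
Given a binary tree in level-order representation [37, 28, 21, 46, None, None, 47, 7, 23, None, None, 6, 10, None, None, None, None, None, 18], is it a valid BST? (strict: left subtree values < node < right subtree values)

Level-order array: [37, 28, 21, 46, None, None, 47, 7, 23, None, None, 6, 10, None, None, None, None, None, 18]
Validate using subtree bounds (lo, hi): at each node, require lo < value < hi,
then recurse left with hi=value and right with lo=value.
Preorder trace (stopping at first violation):
  at node 37 with bounds (-inf, +inf): OK
  at node 28 with bounds (-inf, 37): OK
  at node 46 with bounds (-inf, 28): VIOLATION
Node 46 violates its bound: not (-inf < 46 < 28).
Result: Not a valid BST


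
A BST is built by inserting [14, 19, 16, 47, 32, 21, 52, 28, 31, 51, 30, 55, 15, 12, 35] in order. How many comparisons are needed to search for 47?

Search path for 47: 14 -> 19 -> 47
Found: True
Comparisons: 3


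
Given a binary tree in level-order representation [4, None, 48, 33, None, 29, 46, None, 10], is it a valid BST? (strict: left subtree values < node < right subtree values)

Level-order array: [4, None, 48, 33, None, 29, 46, None, 10]
Validate using subtree bounds (lo, hi): at each node, require lo < value < hi,
then recurse left with hi=value and right with lo=value.
Preorder trace (stopping at first violation):
  at node 4 with bounds (-inf, +inf): OK
  at node 48 with bounds (4, +inf): OK
  at node 33 with bounds (4, 48): OK
  at node 29 with bounds (4, 33): OK
  at node 10 with bounds (29, 33): VIOLATION
Node 10 violates its bound: not (29 < 10 < 33).
Result: Not a valid BST


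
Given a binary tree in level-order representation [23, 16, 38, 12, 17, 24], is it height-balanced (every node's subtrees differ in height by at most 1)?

Tree (level-order array): [23, 16, 38, 12, 17, 24]
Definition: a tree is height-balanced if, at every node, |h(left) - h(right)| <= 1 (empty subtree has height -1).
Bottom-up per-node check:
  node 12: h_left=-1, h_right=-1, diff=0 [OK], height=0
  node 17: h_left=-1, h_right=-1, diff=0 [OK], height=0
  node 16: h_left=0, h_right=0, diff=0 [OK], height=1
  node 24: h_left=-1, h_right=-1, diff=0 [OK], height=0
  node 38: h_left=0, h_right=-1, diff=1 [OK], height=1
  node 23: h_left=1, h_right=1, diff=0 [OK], height=2
All nodes satisfy the balance condition.
Result: Balanced


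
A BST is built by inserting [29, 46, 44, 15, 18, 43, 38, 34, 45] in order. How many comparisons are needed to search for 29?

Search path for 29: 29
Found: True
Comparisons: 1


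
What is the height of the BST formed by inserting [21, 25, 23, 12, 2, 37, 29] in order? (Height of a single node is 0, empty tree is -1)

Insertion order: [21, 25, 23, 12, 2, 37, 29]
Tree (level-order array): [21, 12, 25, 2, None, 23, 37, None, None, None, None, 29]
Compute height bottom-up (empty subtree = -1):
  height(2) = 1 + max(-1, -1) = 0
  height(12) = 1 + max(0, -1) = 1
  height(23) = 1 + max(-1, -1) = 0
  height(29) = 1 + max(-1, -1) = 0
  height(37) = 1 + max(0, -1) = 1
  height(25) = 1 + max(0, 1) = 2
  height(21) = 1 + max(1, 2) = 3
Height = 3


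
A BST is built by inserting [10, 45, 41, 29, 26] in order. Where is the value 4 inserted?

Starting tree (level order): [10, None, 45, 41, None, 29, None, 26]
Insertion path: 10
Result: insert 4 as left child of 10
Final tree (level order): [10, 4, 45, None, None, 41, None, 29, None, 26]
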